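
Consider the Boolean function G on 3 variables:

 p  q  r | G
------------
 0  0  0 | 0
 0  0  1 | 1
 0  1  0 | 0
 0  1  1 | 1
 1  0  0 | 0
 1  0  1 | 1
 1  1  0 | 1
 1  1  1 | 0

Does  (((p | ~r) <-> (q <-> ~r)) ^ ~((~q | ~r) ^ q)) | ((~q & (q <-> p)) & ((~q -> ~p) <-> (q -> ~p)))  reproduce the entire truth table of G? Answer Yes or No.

No

Test each input against both G and the formula:
  p=0, q=0, r=0: formula gives 1, but G = 0 ✗
Since they disagree at (0,0,0), the expression is not a correct formula for G.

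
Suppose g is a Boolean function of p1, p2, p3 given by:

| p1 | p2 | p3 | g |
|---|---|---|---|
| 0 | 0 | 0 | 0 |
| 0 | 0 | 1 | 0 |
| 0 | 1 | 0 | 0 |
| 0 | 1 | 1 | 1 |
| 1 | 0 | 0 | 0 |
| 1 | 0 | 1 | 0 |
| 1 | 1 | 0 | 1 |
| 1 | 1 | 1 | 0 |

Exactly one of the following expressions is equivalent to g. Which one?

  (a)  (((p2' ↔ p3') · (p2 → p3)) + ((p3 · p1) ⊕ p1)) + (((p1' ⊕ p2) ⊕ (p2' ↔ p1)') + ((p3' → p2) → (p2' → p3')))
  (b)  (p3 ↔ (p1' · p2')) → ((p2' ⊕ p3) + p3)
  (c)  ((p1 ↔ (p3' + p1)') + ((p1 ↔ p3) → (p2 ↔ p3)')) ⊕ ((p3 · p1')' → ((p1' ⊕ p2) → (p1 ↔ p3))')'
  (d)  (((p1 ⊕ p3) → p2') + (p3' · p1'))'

(a) fails at (0,0,0): the formula yields 1, g is 0.
(b) fails at (0,0,0): the formula yields 1, g is 0.
(c) fails at (0,0,1): the formula yields 1, g is 0.
That leaves (d). Evaluating it on every row reproduces the table of g exactly.

d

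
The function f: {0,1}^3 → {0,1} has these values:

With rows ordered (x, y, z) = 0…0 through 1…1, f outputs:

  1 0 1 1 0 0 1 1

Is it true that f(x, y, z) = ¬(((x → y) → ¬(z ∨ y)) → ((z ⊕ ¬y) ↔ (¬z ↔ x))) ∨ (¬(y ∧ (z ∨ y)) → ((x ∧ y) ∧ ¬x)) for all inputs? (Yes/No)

Yes

Evaluate ¬(((x → y) → ¬(z ∨ y)) → ((z ⊕ ¬y) ↔ (¬z ↔ x))) ∨ (¬(y ∧ (z ∨ y)) → ((x ∧ y) ∧ ¬x)) on each row and compare to f:
  x=0, y=0, z=0: formula gives 1, f = 1 ✓
  x=0, y=0, z=1: formula gives 0, f = 0 ✓
  x=0, y=1, z=0: formula gives 1, f = 1 ✓
  x=0, y=1, z=1: formula gives 1, f = 1 ✓
  x=1, y=0, z=0: formula gives 0, f = 0 ✓
  … (the remaining 3 rows also agree.)
Every row agrees, so the formula is equivalent.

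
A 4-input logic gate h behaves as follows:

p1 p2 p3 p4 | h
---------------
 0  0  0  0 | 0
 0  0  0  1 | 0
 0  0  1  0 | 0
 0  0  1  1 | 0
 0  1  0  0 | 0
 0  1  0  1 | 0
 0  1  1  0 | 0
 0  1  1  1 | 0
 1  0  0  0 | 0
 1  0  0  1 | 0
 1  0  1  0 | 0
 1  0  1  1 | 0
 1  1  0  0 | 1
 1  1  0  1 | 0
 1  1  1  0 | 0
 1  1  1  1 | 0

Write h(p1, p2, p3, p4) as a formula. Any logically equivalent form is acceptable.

h(p1, p2, p3, p4) = ((p1 · p2) · p3') · p4'

h is 1 on exactly one input, (1,1,0,0), whose minterm is p1·p2·¬p3·¬p4. So h is just that conjunction.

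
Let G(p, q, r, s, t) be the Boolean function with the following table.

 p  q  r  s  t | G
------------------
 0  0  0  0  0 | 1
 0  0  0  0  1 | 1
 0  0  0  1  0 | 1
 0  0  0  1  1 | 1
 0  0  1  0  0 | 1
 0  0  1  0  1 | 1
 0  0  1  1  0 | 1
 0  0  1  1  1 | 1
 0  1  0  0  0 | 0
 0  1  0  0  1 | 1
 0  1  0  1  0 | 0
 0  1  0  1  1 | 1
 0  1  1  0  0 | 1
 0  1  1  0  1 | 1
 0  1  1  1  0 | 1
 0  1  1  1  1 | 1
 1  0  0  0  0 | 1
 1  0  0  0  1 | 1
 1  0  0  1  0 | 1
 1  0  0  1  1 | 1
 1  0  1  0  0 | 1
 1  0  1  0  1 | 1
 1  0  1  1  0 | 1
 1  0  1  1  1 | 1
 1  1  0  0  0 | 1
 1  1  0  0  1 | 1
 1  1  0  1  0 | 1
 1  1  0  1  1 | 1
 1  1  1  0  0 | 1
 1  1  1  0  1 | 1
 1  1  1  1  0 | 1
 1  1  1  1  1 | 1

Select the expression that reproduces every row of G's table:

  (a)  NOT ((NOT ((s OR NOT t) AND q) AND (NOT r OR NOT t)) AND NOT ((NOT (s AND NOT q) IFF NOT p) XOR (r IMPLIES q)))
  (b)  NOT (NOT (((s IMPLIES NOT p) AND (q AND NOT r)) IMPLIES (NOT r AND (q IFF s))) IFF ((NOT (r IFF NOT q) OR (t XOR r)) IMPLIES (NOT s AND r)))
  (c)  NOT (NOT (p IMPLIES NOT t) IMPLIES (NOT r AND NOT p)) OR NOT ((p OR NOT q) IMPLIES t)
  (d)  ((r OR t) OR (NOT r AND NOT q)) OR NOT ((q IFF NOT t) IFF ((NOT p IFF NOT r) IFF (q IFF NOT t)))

d

(a) disagrees with G on (0,0,0,0,0) (formula → 0, table → 1); rule it out.
(b) disagrees with G on (0,0,0,0,0) (formula → 0, table → 1); rule it out.
(c) disagrees with G on (0,0,0,0,1) (formula → 0, table → 1); rule it out.
That leaves (d). Evaluating it on every row reproduces the table of G exactly.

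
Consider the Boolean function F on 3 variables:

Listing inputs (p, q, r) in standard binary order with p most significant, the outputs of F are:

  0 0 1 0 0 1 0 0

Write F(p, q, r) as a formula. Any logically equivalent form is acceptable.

Collect the rows where F=1 — (0,1,0), (1,0,1) — and write one minterm per row: ¬p·q·¬r, p·¬q·r. Their union (logical OR) reproduces the table exactly.

F(p, q, r) = ((NOT p AND q) AND NOT r) OR ((p AND NOT q) AND r)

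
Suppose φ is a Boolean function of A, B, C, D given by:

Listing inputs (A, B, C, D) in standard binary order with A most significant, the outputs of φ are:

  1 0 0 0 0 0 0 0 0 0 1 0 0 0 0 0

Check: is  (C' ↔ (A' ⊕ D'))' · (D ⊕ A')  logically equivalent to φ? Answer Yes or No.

Test each input against both φ and the formula:
  A=0, B=0, C=0, D=0: formula gives 1, φ = 1 ✓
  A=0, B=0, C=0, D=1: formula gives 0, φ = 0 ✓
  A=0, B=0, C=1, D=0: formula gives 0, φ = 0 ✓
  A=0, B=0, C=1, D=1: formula gives 0, φ = 0 ✓
  A=0, B=1, C=0, D=0: formula gives 1, but φ = 0 ✗
Since they disagree at (0,1,0,0), the expression is not a correct formula for φ.

No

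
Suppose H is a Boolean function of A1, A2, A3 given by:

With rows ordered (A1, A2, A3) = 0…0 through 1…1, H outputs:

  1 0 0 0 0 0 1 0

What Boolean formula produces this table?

H(A1, A2, A3) = ((~A1 & ~A2) & ~A3) | ((A1 & A2) & ~A3)

Collect the rows where H=1 — (0,0,0), (1,1,0) — and write one minterm per row: ¬A1·¬A2·¬A3, A1·A2·¬A3. Their union (logical OR) reproduces the table exactly.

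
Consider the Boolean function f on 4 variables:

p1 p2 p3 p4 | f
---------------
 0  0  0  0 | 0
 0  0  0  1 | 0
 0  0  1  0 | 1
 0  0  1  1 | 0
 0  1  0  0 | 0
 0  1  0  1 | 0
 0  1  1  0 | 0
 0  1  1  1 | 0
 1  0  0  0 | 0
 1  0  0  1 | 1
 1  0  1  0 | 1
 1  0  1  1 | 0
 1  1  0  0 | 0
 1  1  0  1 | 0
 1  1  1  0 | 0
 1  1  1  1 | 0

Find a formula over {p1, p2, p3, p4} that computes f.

Collect the rows where f=1 — (0,0,1,0), (1,0,0,1), (1,0,1,0) — and write one minterm per row: ¬p1·¬p2·p3·¬p4, p1·¬p2·¬p3·p4, p1·¬p2·p3·¬p4. Their union (logical OR) reproduces the table exactly.

f(p1, p2, p3, p4) = ((((not p1 and not p2) and p3) and not p4) or (((p1 and not p2) and not p3) and p4)) or (((p1 and not p2) and p3) and not p4)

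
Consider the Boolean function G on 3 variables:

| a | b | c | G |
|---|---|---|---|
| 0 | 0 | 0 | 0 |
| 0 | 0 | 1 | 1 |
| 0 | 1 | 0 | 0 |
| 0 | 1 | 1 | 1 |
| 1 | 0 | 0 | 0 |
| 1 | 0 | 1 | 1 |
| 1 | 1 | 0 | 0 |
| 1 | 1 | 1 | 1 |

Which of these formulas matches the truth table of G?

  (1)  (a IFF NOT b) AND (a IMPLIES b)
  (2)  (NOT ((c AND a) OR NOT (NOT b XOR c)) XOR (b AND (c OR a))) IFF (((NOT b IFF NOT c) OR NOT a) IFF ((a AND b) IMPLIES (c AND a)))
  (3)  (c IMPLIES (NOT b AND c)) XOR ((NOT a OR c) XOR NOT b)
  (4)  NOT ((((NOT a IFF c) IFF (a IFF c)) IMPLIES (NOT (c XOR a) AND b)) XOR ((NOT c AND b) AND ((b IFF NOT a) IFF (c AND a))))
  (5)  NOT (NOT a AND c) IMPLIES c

(1): at (0,0,1) it gives 0, but G = 1 — eliminated.
(2): at (0,0,0) it gives 1, but G = 0 — eliminated.
(3): at (0,0,0) it gives 1, but G = 0 — eliminated.
(4): at (0,0,1) it gives 0, but G = 1 — eliminated.
(5) is the remaining candidate, and it agrees with G on all 8 inputs.

5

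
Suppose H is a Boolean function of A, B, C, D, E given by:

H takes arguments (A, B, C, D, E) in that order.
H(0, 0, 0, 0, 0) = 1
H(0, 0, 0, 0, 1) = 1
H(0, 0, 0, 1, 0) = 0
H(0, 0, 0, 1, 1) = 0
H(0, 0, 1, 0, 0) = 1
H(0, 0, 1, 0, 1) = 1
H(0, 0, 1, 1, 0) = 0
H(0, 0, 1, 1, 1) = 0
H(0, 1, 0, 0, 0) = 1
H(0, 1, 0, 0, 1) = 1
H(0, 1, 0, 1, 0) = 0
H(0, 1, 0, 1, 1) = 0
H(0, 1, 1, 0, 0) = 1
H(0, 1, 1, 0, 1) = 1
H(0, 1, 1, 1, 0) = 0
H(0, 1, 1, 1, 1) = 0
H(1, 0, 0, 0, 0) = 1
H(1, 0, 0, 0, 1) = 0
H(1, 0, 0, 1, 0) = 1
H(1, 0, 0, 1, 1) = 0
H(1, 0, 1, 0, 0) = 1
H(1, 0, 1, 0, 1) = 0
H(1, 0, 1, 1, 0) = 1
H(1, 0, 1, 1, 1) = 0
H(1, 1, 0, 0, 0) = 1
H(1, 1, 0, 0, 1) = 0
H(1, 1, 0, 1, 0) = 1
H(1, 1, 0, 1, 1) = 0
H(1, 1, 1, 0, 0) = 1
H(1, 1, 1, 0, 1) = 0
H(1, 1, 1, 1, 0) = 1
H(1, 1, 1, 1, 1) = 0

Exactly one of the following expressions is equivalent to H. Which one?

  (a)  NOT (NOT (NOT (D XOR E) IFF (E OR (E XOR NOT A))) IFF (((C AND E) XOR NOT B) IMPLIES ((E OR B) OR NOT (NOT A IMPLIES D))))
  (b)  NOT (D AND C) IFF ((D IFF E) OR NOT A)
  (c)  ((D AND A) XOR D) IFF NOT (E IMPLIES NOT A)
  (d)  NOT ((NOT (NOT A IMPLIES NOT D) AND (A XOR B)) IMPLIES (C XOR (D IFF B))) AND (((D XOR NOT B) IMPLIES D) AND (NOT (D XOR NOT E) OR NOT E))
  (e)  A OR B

c

(a) disagrees with H on (0,0,0,0,1) (formula → 0, table → 1); rule it out.
(b) disagrees with H on (0,0,0,1,0) (formula → 1, table → 0); rule it out.
(d) disagrees with H on (0,0,0,0,0) (formula → 0, table → 1); rule it out.
(e) disagrees with H on (0,0,0,0,0) (formula → 0, table → 1); rule it out.
Only (c) survives; checking it on all 32 rows confirms it matches H.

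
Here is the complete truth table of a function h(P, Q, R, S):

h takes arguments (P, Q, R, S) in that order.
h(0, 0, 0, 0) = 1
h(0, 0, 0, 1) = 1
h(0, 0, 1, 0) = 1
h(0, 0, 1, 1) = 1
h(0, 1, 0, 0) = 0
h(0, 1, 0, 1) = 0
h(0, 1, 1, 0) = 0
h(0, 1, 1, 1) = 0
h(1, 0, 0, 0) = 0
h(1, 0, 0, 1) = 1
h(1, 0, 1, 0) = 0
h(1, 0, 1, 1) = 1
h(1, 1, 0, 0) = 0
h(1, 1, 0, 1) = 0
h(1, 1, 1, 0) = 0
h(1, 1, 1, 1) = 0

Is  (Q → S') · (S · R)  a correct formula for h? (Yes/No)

No

Check the formula against h row by row:
  P=0, Q=0, R=0, S=0: formula gives 0, but h = 1 ✗
Row (0,0,0,0) is a counterexample, so the formula is not equivalent to h.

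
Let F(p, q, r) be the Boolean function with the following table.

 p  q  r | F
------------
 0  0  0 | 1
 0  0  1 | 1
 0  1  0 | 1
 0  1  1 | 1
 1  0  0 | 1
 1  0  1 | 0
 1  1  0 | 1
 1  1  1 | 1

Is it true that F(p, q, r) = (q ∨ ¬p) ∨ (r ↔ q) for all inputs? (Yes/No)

Yes

Test each input against both F and the formula:
  p=0, q=0, r=0: formula gives 1, F = 1 ✓
  p=0, q=0, r=1: formula gives 1, F = 1 ✓
  p=0, q=1, r=0: formula gives 1, F = 1 ✓
  p=0, q=1, r=1: formula gives 1, F = 1 ✓
  p=1, q=0, r=0: formula gives 1, F = 1 ✓
  …and likewise for the remaining 3 rows.
All 8 rows match — the expression computes F exactly.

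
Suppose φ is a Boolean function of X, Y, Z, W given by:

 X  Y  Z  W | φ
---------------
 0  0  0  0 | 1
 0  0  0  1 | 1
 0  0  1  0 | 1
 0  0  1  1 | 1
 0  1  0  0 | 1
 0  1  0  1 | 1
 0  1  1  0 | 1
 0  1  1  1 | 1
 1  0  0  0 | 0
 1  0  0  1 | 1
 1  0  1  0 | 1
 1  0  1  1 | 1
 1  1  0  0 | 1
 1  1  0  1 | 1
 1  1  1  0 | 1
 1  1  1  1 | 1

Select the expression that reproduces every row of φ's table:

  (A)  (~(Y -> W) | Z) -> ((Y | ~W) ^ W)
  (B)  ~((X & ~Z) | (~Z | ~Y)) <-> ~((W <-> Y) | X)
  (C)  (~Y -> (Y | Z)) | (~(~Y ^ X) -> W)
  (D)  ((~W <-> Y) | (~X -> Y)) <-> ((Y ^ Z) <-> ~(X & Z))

(A): at (0,1,1,1) it gives 0, but φ = 1 — eliminated.
(B): at (0,0,0,1) it gives 0, but φ = 1 — eliminated.
(D): at (0,0,0,1) it gives 0, but φ = 1 — eliminated.
That leaves (C). Evaluating it on every row reproduces the table of φ exactly.

C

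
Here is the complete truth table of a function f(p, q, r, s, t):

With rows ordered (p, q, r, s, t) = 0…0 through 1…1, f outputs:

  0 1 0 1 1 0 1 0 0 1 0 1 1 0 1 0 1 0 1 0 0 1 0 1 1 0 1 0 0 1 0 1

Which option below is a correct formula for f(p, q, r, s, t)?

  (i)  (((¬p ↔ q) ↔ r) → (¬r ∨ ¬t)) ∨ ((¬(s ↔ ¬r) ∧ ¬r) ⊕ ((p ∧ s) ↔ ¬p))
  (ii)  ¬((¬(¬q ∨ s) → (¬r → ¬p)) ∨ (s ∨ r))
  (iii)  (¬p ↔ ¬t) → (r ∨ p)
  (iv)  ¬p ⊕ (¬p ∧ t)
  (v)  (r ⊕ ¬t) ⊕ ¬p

v

(i) fails at (0,0,0,0,0): the formula yields 1, f is 0.
(ii) fails at (0,0,0,0,1): the formula yields 0, f is 1.
(iii) fails at (0,0,1,0,1): the formula yields 1, f is 0.
(iv) fails at (0,0,0,0,0): the formula yields 1, f is 0.
That leaves (v). Evaluating it on every row reproduces the table of f exactly.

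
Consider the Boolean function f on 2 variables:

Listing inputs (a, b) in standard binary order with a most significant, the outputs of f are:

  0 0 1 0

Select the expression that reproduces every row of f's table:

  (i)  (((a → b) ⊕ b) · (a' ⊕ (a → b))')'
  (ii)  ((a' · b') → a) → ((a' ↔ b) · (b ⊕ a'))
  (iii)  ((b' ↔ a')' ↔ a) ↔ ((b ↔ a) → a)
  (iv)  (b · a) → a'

iii

(i) fails at (0,1): the formula yields 1, f is 0.
(ii) fails at (0,0): the formula yields 1, f is 0.
(iv) fails at (0,0): the formula yields 1, f is 0.
Only (iii) survives; checking it on all 4 rows confirms it matches f.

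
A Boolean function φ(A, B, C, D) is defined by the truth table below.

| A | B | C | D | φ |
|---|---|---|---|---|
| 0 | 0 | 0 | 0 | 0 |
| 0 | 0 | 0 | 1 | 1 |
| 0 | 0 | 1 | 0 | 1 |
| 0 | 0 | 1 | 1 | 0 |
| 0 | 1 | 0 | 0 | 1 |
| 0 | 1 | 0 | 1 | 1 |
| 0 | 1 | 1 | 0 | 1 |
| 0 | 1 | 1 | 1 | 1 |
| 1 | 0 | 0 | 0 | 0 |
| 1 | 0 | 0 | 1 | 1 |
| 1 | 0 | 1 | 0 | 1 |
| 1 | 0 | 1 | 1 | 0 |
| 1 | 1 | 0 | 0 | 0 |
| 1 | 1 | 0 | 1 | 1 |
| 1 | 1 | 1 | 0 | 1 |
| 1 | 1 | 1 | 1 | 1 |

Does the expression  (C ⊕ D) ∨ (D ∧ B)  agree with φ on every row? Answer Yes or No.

No

Check the formula against φ row by row:
  A=0, B=0, C=0, D=0: formula gives 0, φ = 0 ✓
  A=0, B=0, C=0, D=1: formula gives 1, φ = 1 ✓
  A=0, B=0, C=1, D=0: formula gives 1, φ = 1 ✓
  A=0, B=0, C=1, D=1: formula gives 0, φ = 0 ✓
  A=0, B=1, C=0, D=0: formula gives 0, but φ = 1 ✗
Row (0,1,0,0) is a counterexample, so the formula is not equivalent to φ.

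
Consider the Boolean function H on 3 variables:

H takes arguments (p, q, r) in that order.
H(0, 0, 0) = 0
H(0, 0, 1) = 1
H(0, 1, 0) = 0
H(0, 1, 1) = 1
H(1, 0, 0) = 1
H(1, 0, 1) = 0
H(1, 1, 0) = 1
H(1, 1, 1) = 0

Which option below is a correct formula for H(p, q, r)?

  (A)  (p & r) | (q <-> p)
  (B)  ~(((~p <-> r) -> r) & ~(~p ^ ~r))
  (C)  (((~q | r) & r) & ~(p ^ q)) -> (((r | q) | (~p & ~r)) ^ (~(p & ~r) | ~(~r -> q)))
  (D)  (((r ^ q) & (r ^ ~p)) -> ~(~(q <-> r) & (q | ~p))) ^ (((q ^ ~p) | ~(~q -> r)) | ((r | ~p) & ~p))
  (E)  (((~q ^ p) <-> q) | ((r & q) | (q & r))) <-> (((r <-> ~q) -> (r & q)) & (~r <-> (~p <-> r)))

(A) fails at (0,0,0): the formula yields 1, H is 0.
(C) fails at (0,0,0): the formula yields 1, H is 0.
(D) fails at (0,0,1): the formula yields 0, H is 1.
(E) fails at (0,0,0): the formula yields 1, H is 0.
Only (B) survives; checking it on all 8 rows confirms it matches H.

B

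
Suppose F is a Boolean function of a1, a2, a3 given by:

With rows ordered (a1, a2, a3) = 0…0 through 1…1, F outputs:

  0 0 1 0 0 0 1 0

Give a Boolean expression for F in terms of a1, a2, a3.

The 1-rows are (0,1,0), (1,1,0). Each contributes one minterm — ¬a1·a2·¬a3; a1·a2·¬a3 — and their disjunction is a sum-of-products form of F.

F(a1, a2, a3) = ((~a1 & a2) & ~a3) | ((a1 & a2) & ~a3)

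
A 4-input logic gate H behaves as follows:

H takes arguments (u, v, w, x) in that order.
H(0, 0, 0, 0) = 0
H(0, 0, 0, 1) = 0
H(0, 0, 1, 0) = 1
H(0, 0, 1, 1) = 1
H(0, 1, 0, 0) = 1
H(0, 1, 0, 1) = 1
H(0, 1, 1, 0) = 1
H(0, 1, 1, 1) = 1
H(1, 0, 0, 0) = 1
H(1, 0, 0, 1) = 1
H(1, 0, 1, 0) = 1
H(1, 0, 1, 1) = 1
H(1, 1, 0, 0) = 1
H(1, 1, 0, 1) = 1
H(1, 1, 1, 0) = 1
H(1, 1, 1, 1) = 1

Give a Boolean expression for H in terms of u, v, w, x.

The 0-rows are (0,0,0,0), (0,0,0,1). Take each as a conjunction (¬u·¬v·¬w·¬x, ¬u·¬v·¬w·x), form their disjunction, and complement — that gives a formula that is 1 everywhere H is.

H(u, v, w, x) = not ((((not u and not v) and not w) and not x) or (((not u and not v) and not w) and x))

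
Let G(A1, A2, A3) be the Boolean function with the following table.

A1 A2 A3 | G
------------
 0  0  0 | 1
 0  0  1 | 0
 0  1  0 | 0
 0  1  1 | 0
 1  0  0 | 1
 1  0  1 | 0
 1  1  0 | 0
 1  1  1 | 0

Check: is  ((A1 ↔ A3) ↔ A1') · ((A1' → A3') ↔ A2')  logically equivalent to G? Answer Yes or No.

Evaluate ((A1 ↔ A3) ↔ A1') · ((A1' → A3') ↔ A2') on each row and compare to G:
  A1=0, A2=0, A3=0: formula gives 1, G = 1 ✓
  A1=0, A2=0, A3=1: formula gives 0, G = 0 ✓
  A1=0, A2=1, A3=0: formula gives 0, G = 0 ✓
  A1=0, A2=1, A3=1: formula gives 0, G = 0 ✓
  A1=1, A2=0, A3=0: formula gives 1, G = 1 ✓
  … (the remaining 3 rows also agree.)
Every row agrees, so the formula is equivalent.

Yes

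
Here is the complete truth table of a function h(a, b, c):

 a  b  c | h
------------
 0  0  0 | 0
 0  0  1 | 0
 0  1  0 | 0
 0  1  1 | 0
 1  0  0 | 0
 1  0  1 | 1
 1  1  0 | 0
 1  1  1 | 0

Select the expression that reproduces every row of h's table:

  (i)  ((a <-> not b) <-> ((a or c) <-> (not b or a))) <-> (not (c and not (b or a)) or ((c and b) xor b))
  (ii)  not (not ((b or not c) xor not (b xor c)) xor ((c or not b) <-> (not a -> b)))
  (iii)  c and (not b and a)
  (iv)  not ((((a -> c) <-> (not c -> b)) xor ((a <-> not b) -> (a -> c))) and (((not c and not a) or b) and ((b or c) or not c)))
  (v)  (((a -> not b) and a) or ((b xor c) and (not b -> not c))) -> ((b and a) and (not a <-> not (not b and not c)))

(i): at (0,0,0) it gives 1, but h = 0 — eliminated.
(ii): at (0,1,0) it gives 1, but h = 0 — eliminated.
(iv): at (0,0,1) it gives 1, but h = 0 — eliminated.
(v): at (0,0,0) it gives 1, but h = 0 — eliminated.
Only (iii) survives; checking it on all 8 rows confirms it matches h.

iii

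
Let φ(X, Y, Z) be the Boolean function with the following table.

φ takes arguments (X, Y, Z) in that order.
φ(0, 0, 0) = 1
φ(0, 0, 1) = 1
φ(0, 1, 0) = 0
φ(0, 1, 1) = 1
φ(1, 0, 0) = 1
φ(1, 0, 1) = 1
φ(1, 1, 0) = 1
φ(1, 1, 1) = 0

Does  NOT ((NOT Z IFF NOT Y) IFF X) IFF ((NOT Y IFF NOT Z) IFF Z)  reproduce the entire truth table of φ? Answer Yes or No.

Test each input against both φ and the formula:
  X=0, Y=0, Z=0: formula gives 0, but φ = 1 ✗
A single disagreement suffices: at (0,0,0) they differ, so the formula does not compute φ.

No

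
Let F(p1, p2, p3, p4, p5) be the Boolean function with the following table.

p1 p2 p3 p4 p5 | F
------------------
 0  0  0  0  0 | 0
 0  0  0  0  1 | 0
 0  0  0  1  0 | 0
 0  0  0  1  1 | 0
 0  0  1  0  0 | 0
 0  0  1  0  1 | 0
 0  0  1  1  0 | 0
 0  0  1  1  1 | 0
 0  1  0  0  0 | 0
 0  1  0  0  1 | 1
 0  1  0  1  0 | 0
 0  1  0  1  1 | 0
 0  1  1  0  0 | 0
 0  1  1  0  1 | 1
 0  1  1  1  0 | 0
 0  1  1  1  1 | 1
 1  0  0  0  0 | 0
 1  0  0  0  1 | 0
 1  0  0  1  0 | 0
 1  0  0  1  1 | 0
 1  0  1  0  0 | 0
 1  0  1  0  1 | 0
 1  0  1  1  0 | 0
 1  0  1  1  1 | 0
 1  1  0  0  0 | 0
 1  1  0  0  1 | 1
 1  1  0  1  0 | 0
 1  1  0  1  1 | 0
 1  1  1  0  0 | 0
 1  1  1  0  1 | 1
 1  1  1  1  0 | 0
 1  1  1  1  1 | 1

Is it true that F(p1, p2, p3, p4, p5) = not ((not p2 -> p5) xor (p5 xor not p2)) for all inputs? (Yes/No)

Evaluate not ((not p2 -> p5) xor (p5 xor not p2)) on each row and compare to F:
  p1=0, p2=0, p3=0, p4=0, p5=0: formula gives 0, F = 0 ✓
  p1=0, p2=0, p3=0, p4=0, p5=1: formula gives 0, F = 0 ✓
  p1=0, p2=0, p3=0, p4=1, p5=0: formula gives 0, F = 0 ✓
  p1=0, p2=0, p3=0, p4=1, p5=1: formula gives 0, F = 0 ✓
  …
  p1=0, p2=1, p3=0, p4=1, p5=1: formula gives 1, but F = 0 ✗
A single disagreement suffices: at (0,1,0,1,1) they differ, so the formula does not compute F.

No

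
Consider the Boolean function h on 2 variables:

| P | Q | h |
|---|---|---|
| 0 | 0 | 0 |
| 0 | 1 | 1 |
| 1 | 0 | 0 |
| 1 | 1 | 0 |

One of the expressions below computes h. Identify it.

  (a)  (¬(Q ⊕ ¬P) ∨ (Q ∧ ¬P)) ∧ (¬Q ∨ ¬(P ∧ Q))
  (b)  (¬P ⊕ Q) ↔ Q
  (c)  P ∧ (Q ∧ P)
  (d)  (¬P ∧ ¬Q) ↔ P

(a): at (1,0) it gives 1, but h = 0 — eliminated.
(b): at (0,1) it gives 0, but h = 1 — eliminated.
(c): at (0,1) it gives 0, but h = 1 — eliminated.
Only (d) survives; checking it on all 4 rows confirms it matches h.

d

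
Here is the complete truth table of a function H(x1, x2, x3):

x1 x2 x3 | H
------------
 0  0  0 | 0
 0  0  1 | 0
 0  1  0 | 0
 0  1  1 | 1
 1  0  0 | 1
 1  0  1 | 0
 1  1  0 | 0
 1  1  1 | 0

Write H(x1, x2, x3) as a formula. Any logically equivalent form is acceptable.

Collect the rows where H=1 — (0,1,1), (1,0,0) — and write one minterm per row: ¬x1·x2·x3, x1·¬x2·¬x3. Their union (logical OR) reproduces the table exactly.

H(x1, x2, x3) = ((x1' · x2) · x3) + ((x1 · x2') · x3')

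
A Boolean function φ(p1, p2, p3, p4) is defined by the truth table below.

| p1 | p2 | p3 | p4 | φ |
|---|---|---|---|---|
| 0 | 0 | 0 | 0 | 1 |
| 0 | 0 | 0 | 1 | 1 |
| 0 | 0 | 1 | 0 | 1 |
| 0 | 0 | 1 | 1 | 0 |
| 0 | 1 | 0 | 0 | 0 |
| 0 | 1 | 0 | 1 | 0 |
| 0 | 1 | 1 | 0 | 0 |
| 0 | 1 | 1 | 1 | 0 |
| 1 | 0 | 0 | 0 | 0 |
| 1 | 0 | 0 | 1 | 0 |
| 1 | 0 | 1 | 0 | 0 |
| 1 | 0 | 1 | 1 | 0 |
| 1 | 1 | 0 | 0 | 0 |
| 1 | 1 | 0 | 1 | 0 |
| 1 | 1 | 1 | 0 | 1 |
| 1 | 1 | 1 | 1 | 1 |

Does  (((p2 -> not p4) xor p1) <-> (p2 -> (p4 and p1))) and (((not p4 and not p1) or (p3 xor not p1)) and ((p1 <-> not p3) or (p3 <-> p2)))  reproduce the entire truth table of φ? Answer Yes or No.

Yes

Evaluate (((p2 -> not p4) xor p1) <-> (p2 -> (p4 and p1))) and (((not p4 and not p1) or (p3 xor not p1)) and ((p1 <-> not p3) or (p3 <-> p2))) on each row and compare to φ:
  p1=0, p2=0, p3=0, p4=0: formula gives 1, φ = 1 ✓
  p1=0, p2=0, p3=0, p4=1: formula gives 1, φ = 1 ✓
  p1=0, p2=0, p3=1, p4=0: formula gives 1, φ = 1 ✓
  p1=0, p2=0, p3=1, p4=1: formula gives 0, φ = 0 ✓
  … (the remaining 12 rows also agree.)
No disagreement on any input; they are logically equivalent.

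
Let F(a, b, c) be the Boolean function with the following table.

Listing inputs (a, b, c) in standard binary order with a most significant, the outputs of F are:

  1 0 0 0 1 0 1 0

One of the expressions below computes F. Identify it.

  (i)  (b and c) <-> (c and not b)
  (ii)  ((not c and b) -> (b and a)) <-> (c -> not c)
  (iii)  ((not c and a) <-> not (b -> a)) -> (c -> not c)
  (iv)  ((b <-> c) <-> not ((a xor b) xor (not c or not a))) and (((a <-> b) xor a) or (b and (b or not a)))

(i): at (0,1,0) it gives 1, but F = 0 — eliminated.
(iii): at (0,1,0) it gives 1, but F = 0 — eliminated.
(iv): at (0,0,0) it gives 0, but F = 1 — eliminated.
That leaves (ii). Evaluating it on every row reproduces the table of F exactly.

ii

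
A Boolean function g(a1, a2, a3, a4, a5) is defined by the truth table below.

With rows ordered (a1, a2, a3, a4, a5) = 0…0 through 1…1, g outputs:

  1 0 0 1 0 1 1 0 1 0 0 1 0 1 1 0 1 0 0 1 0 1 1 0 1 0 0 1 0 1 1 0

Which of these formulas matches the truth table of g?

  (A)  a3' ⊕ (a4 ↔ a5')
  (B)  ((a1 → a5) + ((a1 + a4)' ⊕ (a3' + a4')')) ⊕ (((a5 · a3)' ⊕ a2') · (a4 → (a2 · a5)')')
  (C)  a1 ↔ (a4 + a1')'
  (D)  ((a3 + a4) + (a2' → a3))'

A

(B): at (0,0,0,0,1) it gives 1, but g = 0 — eliminated.
(C): at (0,0,0,0,1) it gives 1, but g = 0 — eliminated.
(D): at (0,0,0,0,1) it gives 1, but g = 0 — eliminated.
(A) is the remaining candidate, and it agrees with g on all 32 inputs.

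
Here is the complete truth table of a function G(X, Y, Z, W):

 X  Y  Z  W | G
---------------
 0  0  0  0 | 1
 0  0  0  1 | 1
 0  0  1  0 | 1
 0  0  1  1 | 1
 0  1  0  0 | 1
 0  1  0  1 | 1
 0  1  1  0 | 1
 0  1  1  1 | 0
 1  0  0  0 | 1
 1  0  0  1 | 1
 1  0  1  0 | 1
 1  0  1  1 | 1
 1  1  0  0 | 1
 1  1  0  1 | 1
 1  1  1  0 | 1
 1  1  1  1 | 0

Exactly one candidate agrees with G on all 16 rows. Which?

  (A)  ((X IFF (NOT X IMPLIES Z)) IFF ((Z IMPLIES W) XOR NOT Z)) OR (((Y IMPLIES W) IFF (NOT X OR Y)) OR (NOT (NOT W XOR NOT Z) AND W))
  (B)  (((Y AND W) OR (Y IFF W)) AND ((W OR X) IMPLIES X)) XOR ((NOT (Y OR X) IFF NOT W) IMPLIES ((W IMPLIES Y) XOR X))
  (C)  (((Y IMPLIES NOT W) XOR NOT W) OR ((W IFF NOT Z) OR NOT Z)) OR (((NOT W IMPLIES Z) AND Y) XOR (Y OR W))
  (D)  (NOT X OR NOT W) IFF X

(A) disagrees with G on (0,1,0,0) (formula → 0, table → 1); rule it out.
(B) disagrees with G on (0,0,0,0) (formula → 0, table → 1); rule it out.
(D) disagrees with G on (0,0,0,0) (formula → 0, table → 1); rule it out.
Only (C) survives; checking it on all 16 rows confirms it matches G.

C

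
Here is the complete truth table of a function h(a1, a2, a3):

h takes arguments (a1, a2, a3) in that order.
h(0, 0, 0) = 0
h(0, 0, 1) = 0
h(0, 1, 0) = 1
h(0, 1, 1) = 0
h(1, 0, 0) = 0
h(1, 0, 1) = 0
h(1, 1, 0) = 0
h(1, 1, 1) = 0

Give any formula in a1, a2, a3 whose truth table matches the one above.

h(a1, a2, a3) = (a1' · a2) · a3'

h is 1 on exactly one input, (0,1,0), whose minterm is ¬a1·a2·¬a3. So h is just that conjunction.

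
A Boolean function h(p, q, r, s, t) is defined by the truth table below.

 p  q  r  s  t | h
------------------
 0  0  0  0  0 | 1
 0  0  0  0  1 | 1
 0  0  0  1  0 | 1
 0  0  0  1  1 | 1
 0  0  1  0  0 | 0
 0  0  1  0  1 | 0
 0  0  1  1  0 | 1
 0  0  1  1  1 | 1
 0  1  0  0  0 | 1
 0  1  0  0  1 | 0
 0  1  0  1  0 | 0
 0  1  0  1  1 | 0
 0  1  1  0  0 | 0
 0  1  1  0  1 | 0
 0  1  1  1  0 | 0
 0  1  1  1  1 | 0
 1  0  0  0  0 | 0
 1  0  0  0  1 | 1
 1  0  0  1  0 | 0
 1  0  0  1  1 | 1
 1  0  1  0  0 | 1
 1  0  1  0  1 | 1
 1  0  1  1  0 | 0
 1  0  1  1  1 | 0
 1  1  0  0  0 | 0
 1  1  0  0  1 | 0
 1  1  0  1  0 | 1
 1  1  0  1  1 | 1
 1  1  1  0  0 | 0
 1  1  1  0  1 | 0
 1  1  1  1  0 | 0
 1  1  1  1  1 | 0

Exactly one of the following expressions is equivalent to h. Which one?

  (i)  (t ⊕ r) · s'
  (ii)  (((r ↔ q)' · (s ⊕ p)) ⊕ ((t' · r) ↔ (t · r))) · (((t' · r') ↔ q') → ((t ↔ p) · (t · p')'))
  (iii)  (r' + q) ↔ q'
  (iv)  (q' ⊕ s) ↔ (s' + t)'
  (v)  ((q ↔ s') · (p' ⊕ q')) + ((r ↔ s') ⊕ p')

ii

(i) fails at (0,0,0,0,0): the formula yields 0, h is 1.
(iii) fails at (0,0,1,1,0): the formula yields 0, h is 1.
(iv) fails at (0,0,0,0,0): the formula yields 0, h is 1.
(v) fails at (0,0,0,1,0): the formula yields 0, h is 1.
Only (ii) survives; checking it on all 32 rows confirms it matches h.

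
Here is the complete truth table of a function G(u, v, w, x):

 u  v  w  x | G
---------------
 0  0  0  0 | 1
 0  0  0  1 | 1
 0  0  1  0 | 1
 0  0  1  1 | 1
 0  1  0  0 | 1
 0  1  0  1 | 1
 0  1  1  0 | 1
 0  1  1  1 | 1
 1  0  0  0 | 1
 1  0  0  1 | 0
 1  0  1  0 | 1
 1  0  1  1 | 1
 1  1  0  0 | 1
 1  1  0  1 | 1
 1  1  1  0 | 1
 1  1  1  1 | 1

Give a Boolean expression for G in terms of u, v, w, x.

Only row (1,0,0,1) gives 0. So G is 1 everywhere except there — the complement of the minterm u·¬v·¬w·x.

G(u, v, w, x) = not (((u and not v) and not w) and x)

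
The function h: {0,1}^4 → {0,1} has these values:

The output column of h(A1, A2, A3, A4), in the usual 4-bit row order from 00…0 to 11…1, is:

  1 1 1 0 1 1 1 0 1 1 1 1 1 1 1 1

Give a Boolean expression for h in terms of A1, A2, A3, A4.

h(A1, A2, A3, A4) = ¬((((¬A1 ∧ ¬A2) ∧ A3) ∧ A4) ∨ (((¬A1 ∧ A2) ∧ A3) ∧ A4))

h is 0 on only 2 rows — (0,0,1,1), (0,1,1,1). Writing each as a minterm (¬A1·¬A2·A3·A4, ¬A1·A2·A3·A4) and OR-ing them characterizes exactly where h=0, so h is the negation of that disjunction.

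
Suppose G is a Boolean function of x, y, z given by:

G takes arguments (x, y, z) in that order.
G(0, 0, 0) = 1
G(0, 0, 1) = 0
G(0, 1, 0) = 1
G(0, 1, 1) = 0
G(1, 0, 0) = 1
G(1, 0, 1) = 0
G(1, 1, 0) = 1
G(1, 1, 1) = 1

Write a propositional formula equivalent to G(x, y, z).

There are just 3 zero rows: (0,0,1), (0,1,1), (1,0,1). Their minterms are ¬x·¬y·z, ¬x·y·z, x·¬y·z; the OR of those covers precisely the 0-outputs, and negating it yields G.

G(x, y, z) = NOT ((((NOT x AND NOT y) AND z) OR ((NOT x AND y) AND z)) OR ((x AND NOT y) AND z))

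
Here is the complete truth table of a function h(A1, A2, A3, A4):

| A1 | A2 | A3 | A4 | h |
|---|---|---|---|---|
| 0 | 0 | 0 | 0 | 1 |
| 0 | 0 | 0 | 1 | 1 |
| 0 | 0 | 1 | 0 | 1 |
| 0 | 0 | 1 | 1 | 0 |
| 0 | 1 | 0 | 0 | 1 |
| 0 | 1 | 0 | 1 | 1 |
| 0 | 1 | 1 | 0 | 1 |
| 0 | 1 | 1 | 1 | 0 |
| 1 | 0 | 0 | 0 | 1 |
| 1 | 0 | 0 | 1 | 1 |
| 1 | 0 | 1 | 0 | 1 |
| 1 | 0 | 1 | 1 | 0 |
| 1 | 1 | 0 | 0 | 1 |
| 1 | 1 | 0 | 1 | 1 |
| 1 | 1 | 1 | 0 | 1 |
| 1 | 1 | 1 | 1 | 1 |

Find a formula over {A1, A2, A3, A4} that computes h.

h(A1, A2, A3, A4) = (((((A1' · A2') · A3) · A4) + (((A1' · A2) · A3) · A4)) + (((A1 · A2') · A3) · A4))'

h is 0 on only 3 rows — (0,0,1,1), (0,1,1,1), (1,0,1,1). Writing each as a minterm (¬A1·¬A2·A3·A4, ¬A1·A2·A3·A4, A1·¬A2·A3·A4) and OR-ing them characterizes exactly where h=0, so h is the negation of that disjunction.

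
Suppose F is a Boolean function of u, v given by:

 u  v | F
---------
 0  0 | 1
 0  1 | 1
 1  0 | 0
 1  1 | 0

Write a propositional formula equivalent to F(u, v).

The output is the negation of u.

F(u, v) = not u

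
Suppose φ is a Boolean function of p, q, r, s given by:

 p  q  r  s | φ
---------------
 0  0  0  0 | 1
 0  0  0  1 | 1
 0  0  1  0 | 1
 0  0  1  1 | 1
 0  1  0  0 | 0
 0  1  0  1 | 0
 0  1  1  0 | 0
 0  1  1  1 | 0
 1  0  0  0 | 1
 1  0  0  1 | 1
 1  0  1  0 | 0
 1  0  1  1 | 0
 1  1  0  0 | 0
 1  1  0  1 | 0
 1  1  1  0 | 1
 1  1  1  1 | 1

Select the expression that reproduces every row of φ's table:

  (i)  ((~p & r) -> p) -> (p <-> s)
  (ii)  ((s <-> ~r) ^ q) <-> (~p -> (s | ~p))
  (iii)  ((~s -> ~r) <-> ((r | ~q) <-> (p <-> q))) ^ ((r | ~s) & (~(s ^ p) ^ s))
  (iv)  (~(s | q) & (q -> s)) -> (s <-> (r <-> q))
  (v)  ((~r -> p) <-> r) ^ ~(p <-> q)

v

(i) disagrees with φ on (0,0,0,1) (formula → 0, table → 1); rule it out.
(ii) disagrees with φ on (0,0,0,0) (formula → 0, table → 1); rule it out.
(iii) disagrees with φ on (0,0,0,0) (formula → 0, table → 1); rule it out.
(iv) disagrees with φ on (0,0,0,0) (formula → 0, table → 1); rule it out.
That leaves (v). Evaluating it on every row reproduces the table of φ exactly.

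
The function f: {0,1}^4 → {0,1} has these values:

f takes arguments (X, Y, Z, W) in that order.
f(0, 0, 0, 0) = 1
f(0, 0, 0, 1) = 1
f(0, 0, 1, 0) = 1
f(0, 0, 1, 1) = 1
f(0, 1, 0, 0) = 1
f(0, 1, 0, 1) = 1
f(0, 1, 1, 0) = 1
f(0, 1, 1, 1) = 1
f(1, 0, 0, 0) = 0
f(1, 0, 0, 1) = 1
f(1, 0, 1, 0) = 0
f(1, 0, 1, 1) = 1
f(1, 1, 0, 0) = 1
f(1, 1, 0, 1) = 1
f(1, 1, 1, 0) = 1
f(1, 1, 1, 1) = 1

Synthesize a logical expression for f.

f(X, Y, Z, W) = ((((X · Y') · Z') · W') + (((X · Y') · Z) · W'))'

The 0-rows are (1,0,0,0), (1,0,1,0). Take each as a conjunction (X·¬Y·¬Z·¬W, X·¬Y·Z·¬W), form their disjunction, and complement — that gives a formula that is 1 everywhere f is.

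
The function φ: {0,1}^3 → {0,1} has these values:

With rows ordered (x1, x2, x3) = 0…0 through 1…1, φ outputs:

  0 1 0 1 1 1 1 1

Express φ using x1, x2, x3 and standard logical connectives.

The 0-rows are (0,0,0), (0,1,0). Take each as a conjunction (¬x1·¬x2·¬x3, ¬x1·x2·¬x3), form their disjunction, and complement — that gives a formula that is 1 everywhere φ is.

φ(x1, x2, x3) = NOT (((NOT x1 AND NOT x2) AND NOT x3) OR ((NOT x1 AND x2) AND NOT x3))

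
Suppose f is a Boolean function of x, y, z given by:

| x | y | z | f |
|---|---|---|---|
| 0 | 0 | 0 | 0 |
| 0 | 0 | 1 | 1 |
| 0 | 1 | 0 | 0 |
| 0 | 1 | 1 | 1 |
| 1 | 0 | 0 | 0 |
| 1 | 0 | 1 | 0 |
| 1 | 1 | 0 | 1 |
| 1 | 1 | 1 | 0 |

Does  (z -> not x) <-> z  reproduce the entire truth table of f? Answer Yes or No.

Check the formula against f row by row:
  x=0, y=0, z=0: formula gives 0, f = 0 ✓
  x=0, y=0, z=1: formula gives 1, f = 1 ✓
  x=0, y=1, z=0: formula gives 0, f = 0 ✓
  x=0, y=1, z=1: formula gives 1, f = 1 ✓
  x=1, y=0, z=0: formula gives 0, f = 0 ✓
  …
  x=1, y=1, z=0: formula gives 0, but f = 1 ✗
Row (1,1,0) is a counterexample, so the formula is not equivalent to f.

No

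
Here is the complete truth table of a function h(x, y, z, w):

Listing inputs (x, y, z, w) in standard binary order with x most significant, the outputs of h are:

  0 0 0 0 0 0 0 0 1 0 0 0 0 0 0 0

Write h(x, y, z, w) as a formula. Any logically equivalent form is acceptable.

Only row (1,0,0,0) gives 1. That row's minterm x·¬y·¬z·¬w is h directly.

h(x, y, z, w) = ((x and not y) and not z) and not w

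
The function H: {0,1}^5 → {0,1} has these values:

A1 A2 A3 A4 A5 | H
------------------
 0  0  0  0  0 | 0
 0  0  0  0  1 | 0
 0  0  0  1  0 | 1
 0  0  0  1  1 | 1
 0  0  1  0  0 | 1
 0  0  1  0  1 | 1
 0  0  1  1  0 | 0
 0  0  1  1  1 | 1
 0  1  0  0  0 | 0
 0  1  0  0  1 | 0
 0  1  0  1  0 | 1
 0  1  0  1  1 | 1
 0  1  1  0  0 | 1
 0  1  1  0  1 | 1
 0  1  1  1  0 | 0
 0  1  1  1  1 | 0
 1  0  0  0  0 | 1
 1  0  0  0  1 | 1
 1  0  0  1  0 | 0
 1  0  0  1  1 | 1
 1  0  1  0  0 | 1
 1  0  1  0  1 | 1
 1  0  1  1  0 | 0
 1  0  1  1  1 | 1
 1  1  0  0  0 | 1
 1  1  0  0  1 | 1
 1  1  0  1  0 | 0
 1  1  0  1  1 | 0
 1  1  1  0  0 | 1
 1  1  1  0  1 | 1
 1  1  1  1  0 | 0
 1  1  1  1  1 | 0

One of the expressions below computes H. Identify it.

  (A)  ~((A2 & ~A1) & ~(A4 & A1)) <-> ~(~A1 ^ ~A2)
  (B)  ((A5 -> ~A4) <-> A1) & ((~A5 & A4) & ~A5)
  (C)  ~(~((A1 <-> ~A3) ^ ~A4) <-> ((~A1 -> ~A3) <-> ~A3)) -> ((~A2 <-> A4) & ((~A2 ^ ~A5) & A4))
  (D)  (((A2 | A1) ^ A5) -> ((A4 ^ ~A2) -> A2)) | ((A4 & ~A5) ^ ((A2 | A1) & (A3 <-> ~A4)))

(A) disagrees with H on (0,0,0,0,0) (formula → 1, table → 0); rule it out.
(B) disagrees with H on (0,0,0,1,0) (formula → 0, table → 1); rule it out.
(D) disagrees with H on (0,0,0,0,0) (formula → 1, table → 0); rule it out.
That leaves (C). Evaluating it on every row reproduces the table of H exactly.

C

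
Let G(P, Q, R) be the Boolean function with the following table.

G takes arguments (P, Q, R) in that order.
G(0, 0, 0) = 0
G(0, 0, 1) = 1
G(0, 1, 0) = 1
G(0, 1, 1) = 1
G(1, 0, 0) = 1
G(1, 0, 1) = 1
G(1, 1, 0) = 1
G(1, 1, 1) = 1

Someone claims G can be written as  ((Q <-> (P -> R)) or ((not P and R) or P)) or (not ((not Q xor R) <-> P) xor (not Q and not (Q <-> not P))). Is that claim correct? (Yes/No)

Yes

Test each input against both G and the formula:
  P=0, Q=0, R=0: formula gives 0, G = 0 ✓
  P=0, Q=0, R=1: formula gives 1, G = 1 ✓
  P=0, Q=1, R=0: formula gives 1, G = 1 ✓
  P=0, Q=1, R=1: formula gives 1, G = 1 ✓
  P=1, Q=0, R=0: formula gives 1, G = 1 ✓
  … (the remaining 3 rows also agree.)
No disagreement on any input; they are logically equivalent.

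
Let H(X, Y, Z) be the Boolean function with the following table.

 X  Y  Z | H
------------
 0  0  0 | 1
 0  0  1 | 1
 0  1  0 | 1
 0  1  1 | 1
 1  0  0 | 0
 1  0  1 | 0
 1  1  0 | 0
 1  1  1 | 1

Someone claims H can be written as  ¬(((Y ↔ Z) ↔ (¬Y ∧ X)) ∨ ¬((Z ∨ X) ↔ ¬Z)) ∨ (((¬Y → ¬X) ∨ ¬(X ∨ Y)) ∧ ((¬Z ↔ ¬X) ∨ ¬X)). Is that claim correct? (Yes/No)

Yes

Check the formula against H row by row:
  X=0, Y=0, Z=0: formula gives 1, H = 1 ✓
  X=0, Y=0, Z=1: formula gives 1, H = 1 ✓
  X=0, Y=1, Z=0: formula gives 1, H = 1 ✓
  X=0, Y=1, Z=1: formula gives 1, H = 1 ✓
  X=1, Y=0, Z=0: formula gives 0, H = 0 ✓
  … (the remaining 3 rows also agree.)
Every row agrees, so the formula is equivalent.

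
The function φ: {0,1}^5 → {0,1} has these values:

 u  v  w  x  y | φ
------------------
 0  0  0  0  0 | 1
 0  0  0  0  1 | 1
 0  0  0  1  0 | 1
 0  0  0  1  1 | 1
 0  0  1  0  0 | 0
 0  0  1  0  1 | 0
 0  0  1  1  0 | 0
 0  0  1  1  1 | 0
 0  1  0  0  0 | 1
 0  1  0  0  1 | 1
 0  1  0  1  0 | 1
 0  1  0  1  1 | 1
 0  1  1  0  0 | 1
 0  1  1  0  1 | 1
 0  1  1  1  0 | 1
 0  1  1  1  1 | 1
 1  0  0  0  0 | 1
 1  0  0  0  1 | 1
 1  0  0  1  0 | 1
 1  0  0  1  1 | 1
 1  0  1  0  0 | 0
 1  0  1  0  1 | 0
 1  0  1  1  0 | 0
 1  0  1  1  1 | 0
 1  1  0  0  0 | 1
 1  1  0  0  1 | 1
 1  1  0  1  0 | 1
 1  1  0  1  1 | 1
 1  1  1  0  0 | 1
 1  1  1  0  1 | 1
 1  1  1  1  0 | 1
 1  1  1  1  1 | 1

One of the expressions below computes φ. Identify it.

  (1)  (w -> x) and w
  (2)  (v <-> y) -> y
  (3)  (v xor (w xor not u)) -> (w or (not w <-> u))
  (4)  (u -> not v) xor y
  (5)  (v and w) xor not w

(1) fails at (0,0,0,0,0): the formula yields 0, φ is 1.
(2) fails at (0,0,0,0,0): the formula yields 0, φ is 1.
(3) fails at (0,0,0,0,0): the formula yields 0, φ is 1.
(4) fails at (0,0,0,0,1): the formula yields 0, φ is 1.
(5) is the remaining candidate, and it agrees with φ on all 32 inputs.

5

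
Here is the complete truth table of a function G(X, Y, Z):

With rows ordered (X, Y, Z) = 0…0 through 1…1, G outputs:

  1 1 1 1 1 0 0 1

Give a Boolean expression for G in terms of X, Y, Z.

G(X, Y, Z) = ~(((X & ~Y) & Z) | ((X & Y) & ~Z))

G is 0 on only 2 rows — (1,0,1), (1,1,0). Writing each as a minterm (X·¬Y·Z, X·Y·¬Z) and OR-ing them characterizes exactly where G=0, so G is the negation of that disjunction.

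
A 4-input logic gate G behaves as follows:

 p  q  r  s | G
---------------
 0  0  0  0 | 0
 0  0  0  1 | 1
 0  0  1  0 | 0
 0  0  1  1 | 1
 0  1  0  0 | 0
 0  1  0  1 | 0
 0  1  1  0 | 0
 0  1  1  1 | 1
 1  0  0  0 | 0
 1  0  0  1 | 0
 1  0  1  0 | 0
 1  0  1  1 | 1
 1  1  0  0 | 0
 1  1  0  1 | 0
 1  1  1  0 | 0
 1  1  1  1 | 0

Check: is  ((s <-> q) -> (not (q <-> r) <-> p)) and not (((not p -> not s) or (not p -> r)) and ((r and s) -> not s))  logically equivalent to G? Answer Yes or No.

Yes

Check the formula against G row by row:
  p=0, q=0, r=0, s=0: formula gives 0, G = 0 ✓
  p=0, q=0, r=0, s=1: formula gives 1, G = 1 ✓
  p=0, q=0, r=1, s=0: formula gives 0, G = 0 ✓
  p=0, q=0, r=1, s=1: formula gives 1, G = 1 ✓
  …and likewise for the remaining 12 rows.
All 16 rows match — the expression computes G exactly.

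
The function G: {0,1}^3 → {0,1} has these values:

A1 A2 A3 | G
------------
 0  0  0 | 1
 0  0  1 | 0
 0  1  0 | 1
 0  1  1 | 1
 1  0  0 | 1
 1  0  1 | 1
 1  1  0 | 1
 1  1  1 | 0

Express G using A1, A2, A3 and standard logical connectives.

G(A1, A2, A3) = not (((not A1 and not A2) and A3) or ((A1 and A2) and A3))

G is 0 on only 2 rows — (0,0,1), (1,1,1). Writing each as a minterm (¬A1·¬A2·A3, A1·A2·A3) and OR-ing them characterizes exactly where G=0, so G is the negation of that disjunction.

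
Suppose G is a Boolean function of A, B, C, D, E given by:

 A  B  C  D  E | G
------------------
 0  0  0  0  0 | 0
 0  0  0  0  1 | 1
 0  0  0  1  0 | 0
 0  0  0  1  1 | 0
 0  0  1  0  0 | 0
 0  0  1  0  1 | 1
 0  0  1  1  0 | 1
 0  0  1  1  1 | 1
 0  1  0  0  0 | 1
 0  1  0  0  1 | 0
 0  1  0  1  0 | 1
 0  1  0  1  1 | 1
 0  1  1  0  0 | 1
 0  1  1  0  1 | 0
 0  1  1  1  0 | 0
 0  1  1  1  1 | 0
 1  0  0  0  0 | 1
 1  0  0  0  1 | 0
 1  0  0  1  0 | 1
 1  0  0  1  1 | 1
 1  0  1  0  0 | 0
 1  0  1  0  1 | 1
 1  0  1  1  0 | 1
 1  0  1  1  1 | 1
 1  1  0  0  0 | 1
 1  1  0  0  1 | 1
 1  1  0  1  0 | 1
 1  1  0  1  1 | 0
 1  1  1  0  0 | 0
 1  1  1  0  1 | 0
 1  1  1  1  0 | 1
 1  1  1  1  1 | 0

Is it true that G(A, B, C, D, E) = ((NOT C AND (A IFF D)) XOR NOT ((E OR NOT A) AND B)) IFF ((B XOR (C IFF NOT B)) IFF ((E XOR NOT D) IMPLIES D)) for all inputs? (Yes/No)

Yes

Evaluate ((NOT C AND (A IFF D)) XOR NOT ((E OR NOT A) AND B)) IFF ((B XOR (C IFF NOT B)) IFF ((E XOR NOT D) IMPLIES D)) on each row and compare to G:
  A=0, B=0, C=0, D=0, E=0: formula gives 0, G = 0 ✓
  A=0, B=0, C=0, D=0, E=1: formula gives 1, G = 1 ✓
  A=0, B=0, C=0, D=1, E=0: formula gives 0, G = 0 ✓
  A=0, B=0, C=0, D=1, E=1: formula gives 0, G = 0 ✓
  …and likewise for the remaining 28 rows.
No disagreement on any input; they are logically equivalent.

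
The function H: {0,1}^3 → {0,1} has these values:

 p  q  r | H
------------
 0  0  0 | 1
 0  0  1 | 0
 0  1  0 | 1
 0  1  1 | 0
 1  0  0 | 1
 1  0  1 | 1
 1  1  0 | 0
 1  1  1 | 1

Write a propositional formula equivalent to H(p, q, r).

H(p, q, r) = NOT ((((NOT p AND NOT q) AND r) OR ((NOT p AND q) AND r)) OR ((p AND q) AND NOT r))

There are just 3 zero rows: (0,0,1), (0,1,1), (1,1,0). Their minterms are ¬p·¬q·r, ¬p·q·r, p·q·¬r; the OR of those covers precisely the 0-outputs, and negating it yields H.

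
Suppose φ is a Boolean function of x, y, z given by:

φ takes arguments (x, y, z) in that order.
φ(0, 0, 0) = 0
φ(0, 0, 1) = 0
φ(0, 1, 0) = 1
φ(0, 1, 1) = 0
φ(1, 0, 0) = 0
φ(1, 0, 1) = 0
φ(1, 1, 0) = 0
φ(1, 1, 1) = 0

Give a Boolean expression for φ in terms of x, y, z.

φ(x, y, z) = (NOT x AND y) AND NOT z

Only row (0,1,0) gives 1. That row's minterm ¬x·y·¬z is φ directly.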